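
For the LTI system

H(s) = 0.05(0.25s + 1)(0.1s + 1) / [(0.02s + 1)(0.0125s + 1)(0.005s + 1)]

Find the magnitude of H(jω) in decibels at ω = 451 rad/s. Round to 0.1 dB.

At ω = 451 rad/s:
zero (1 + j451·0.25) = 1 + j112.75 → |·| ≈ 112.75, ∠ ≈ 89.49°
zero (1 + j451·0.1) = 1 + j45.1 → |·| ≈ 45.111, ∠ ≈ 88.73°
pole (1 + j451·0.02) = 1 + j9.02 → |·| ≈ 9.0753, ∠ ≈ 83.67°
pole (1 + j451·0.0125) = 1 + j5.6375 → |·| ≈ 5.7255, ∠ ≈ 79.94°
pole (1 + j451·0.005) = 1 + j2.255 → |·| ≈ 2.4668, ∠ ≈ 66.08°
|H| = 0.05 · 112.75 · 45.111 / (9.0753 · 5.7255 · 2.4668) ≈ 1.9841
Gain = 20 log₁₀(1.9841) ≈ 5.95 dB

6.0 dB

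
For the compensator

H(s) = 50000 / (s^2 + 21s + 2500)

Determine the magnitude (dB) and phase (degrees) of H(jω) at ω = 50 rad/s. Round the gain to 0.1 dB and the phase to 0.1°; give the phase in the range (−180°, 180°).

33.6 dB, -90.0°

At s = jω = j50:
quadratic: (j50)² + 21·j50 + 2500 = 0 + j1050 → |·| ≈ 1050, ∠ ≈ 90.00°
|H| = 50000 / 1050 ≈ 47.619
Gain = 20 log₁₀(47.619) ≈ 33.56 dB
∠H = 0.00° − 90.00° = -90.00°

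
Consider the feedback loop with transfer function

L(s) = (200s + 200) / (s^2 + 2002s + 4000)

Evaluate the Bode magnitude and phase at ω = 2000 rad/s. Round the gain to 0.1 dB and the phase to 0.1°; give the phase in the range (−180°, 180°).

-23.0 dB, -45.0°

Substitute s = j2000:
Numerator: 200(j2000) + 200 = 200 + j400000
Denominator: (j2000)^2 + 2002(j2000) + 4000 = -3996000 + j4004000
|N| = √(200² + 400000²) ≈ 4e+05, ∠N ≈ 89.97°
|D| = √(3996000² + 4004000²) ≈ 5.6569e+06, ∠D ≈ 134.94°
|L| = 4e+05 / 5.6569e+06 ≈ 0.07071
Gain = 20 log₁₀(0.07071) ≈ -23.01 dB
∠L = 89.97° − 134.94° = -44.97°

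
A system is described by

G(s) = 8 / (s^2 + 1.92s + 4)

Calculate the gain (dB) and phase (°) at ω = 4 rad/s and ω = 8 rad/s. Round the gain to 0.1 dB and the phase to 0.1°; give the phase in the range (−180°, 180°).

At s = jω = j4:
quadratic: (j4)² + 1.92·j4 + 4 = -12 + j7.68 → |·| ≈ 14.247, ∠ ≈ 147.38°
|G| = 8 / 14.247 ≈ 0.56152
Gain = 20 log₁₀(0.56152) ≈ -5.01 dB
∠G = 0.00° − 147.38° = -147.38°

At s = jω = j8:
quadratic: (j8)² + 1.92·j8 + 4 = -60 + j15.36 → |·| ≈ 61.935, ∠ ≈ 165.64°
|G| = 8 / 61.935 ≈ 0.12917
Gain = 20 log₁₀(0.12917) ≈ -17.78 dB
∠G = 0.00° − 165.64° = -165.64°

ω = 4: -5.0 dB, -147.4°; ω = 8: -17.8 dB, -165.6°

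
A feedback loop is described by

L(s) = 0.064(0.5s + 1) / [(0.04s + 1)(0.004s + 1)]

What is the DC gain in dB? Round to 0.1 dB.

L(0) = 0.064 · 1 / 1 = 0.064
20 log₁₀(0.064) ≈ -23.88 dB

-23.9 dB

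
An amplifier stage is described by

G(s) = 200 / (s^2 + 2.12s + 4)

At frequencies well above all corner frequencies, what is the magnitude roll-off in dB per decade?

Each pole contributes −20 dB/decade at high frequency; each zero contributes +20 dB/decade.
Net: 0 zero(s) − 2 pole(s) → -40 dB/decade.

-40 dB/decade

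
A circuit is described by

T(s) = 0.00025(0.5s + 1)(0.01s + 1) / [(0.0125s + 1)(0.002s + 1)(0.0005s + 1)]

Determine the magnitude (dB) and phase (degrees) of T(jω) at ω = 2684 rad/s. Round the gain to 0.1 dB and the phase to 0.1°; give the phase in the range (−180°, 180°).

-30.6 dB, -43.2°

At ω = 2684 rad/s:
zero (1 + j2684·0.5) = 1 + j1342 → |·| ≈ 1342, ∠ ≈ 89.96°
zero (1 + j2684·0.01) = 1 + j26.84 → |·| ≈ 26.859, ∠ ≈ 87.87°
pole (1 + j2684·0.0125) = 1 + j33.55 → |·| ≈ 33.565, ∠ ≈ 88.29°
pole (1 + j2684·0.002) = 1 + j5.368 → |·| ≈ 5.4604, ∠ ≈ 79.45°
pole (1 + j2684·0.0005) = 1 + j1.342 → |·| ≈ 1.6736, ∠ ≈ 53.31°
|T| = 0.00025 · 1342 · 26.859 / (33.565 · 5.4604 · 1.6736) ≈ 0.029378
Gain = 20 log₁₀(0.029378) ≈ -30.64 dB
∠T = (89.96° + 87.87°) − (88.29° + 79.45° + 53.31°) = -43.22°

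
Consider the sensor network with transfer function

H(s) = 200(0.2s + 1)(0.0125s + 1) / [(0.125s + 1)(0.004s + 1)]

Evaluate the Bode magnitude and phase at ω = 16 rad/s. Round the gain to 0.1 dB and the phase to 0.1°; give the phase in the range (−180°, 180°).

At ω = 16 rad/s:
zero (1 + j16·0.2) = 1 + j3.2 → |·| ≈ 3.3526, ∠ ≈ 72.65°
zero (1 + j16·0.0125) = 1 + j0.2 → |·| ≈ 1.0198, ∠ ≈ 11.31°
pole (1 + j16·0.125) = 1 + j2 → |·| ≈ 2.2361, ∠ ≈ 63.43°
pole (1 + j16·0.004) = 1 + j0.064 → |·| ≈ 1.002, ∠ ≈ 3.66°
|H| = 200 · 3.3526 · 1.0198 / (2.2361 · 1.002) ≈ 305.19
Gain = 20 log₁₀(305.19) ≈ 49.69 dB
∠H = (72.65° + 11.31°) − (63.43° + 3.66°) = 16.87°

49.7 dB, 16.9°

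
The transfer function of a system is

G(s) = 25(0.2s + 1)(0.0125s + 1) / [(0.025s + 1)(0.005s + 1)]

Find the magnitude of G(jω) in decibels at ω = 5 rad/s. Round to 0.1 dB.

At ω = 5 rad/s:
zero (1 + j5·0.2) = 1 + j1 → |·| ≈ 1.4142, ∠ ≈ 45.00°
zero (1 + j5·0.0125) = 1 + j0.0625 → |·| ≈ 1.002, ∠ ≈ 3.58°
pole (1 + j5·0.025) = 1 + j0.125 → |·| ≈ 1.0078, ∠ ≈ 7.13°
pole (1 + j5·0.005) = 1 + j0.025 → |·| ≈ 1.0003, ∠ ≈ 1.43°
|G| = 25 · 1.4142 · 1.002 / (1.0078 · 1.0003) ≈ 35.141
Gain = 20 log₁₀(35.141) ≈ 30.92 dB

30.9 dB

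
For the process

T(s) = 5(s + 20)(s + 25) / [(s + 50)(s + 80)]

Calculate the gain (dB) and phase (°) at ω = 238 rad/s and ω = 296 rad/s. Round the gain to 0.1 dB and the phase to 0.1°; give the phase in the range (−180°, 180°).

ω = 238: 13.4 dB, 19.6°; ω = 296: 13.6 dB, 16.0°

At s = jω = j238:
zero (s+20): 20 + j238 → |·| = √(20²+238²) = √57044 ≈ 238.84, ∠ = arctan(238/20) ≈ 85.20°
zero (s+25): 25 + j238 → |·| = √(25²+238²) = √57269 ≈ 239.31, ∠ = arctan(238/25) ≈ 84.00°
pole (s+50): 50 + j238 → |·| = √(50²+238²) = √59144 ≈ 243.2, ∠ = arctan(238/50) ≈ 78.14°
pole (s+80): 80 + j238 → |·| = √(80²+238²) = √63044 ≈ 251.09, ∠ = arctan(238/80) ≈ 71.42°
|T| = 5 · 57157 / 61065 ≈ 4.68
Gain = 20 log₁₀(4.68) ≈ 13.40 dB
∠T = 169.20° − 149.56° = 19.64°

At s = jω = j296:
zero (s+20): 20 + j296 → |·| = √(20²+296²) = √88016 ≈ 296.67, ∠ = arctan(296/20) ≈ 86.13°
zero (s+25): 25 + j296 → |·| = √(25²+296²) = √88241 ≈ 297.05, ∠ = arctan(296/25) ≈ 85.17°
pole (s+50): 50 + j296 → |·| = √(50²+296²) = √90116 ≈ 300.19, ∠ = arctan(296/50) ≈ 80.41°
pole (s+80): 80 + j296 → |·| = √(80²+296²) = √94016 ≈ 306.62, ∠ = arctan(296/80) ≈ 74.88°
|T| = 5 · 88126 / 92044 ≈ 4.7872
Gain = 20 log₁₀(4.7872) ≈ 13.60 dB
∠T = 171.30° − 155.29° = 16.01°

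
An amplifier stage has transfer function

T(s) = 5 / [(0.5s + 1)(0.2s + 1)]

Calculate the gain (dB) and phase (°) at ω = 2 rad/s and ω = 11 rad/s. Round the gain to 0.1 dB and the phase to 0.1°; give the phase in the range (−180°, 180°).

At ω = 2 rad/s:
pole (1 + j2·0.5) = 1 + j1 → |·| ≈ 1.4142, ∠ ≈ 45.00°
pole (1 + j2·0.2) = 1 + j0.4 → |·| ≈ 1.077, ∠ ≈ 21.80°
|T| = 5 · 1 / (1.4142 · 1.077) ≈ 3.2828
Gain = 20 log₁₀(3.2828) ≈ 10.32 dB
∠T = (0°) − (45.00° + 21.80°) = -66.80°

At ω = 11 rad/s:
pole (1 + j11·0.5) = 1 + j5.5 → |·| ≈ 5.5902, ∠ ≈ 79.70°
pole (1 + j11·0.2) = 1 + j2.2 → |·| ≈ 2.4166, ∠ ≈ 65.56°
|T| = 5 · 1 / (5.5902 · 2.4166) ≈ 0.37012
Gain = 20 log₁₀(0.37012) ≈ -8.63 dB
∠T = (0°) − (79.70° + 65.56°) = -145.26°

ω = 2: 10.3 dB, -66.8°; ω = 11: -8.6 dB, -145.3°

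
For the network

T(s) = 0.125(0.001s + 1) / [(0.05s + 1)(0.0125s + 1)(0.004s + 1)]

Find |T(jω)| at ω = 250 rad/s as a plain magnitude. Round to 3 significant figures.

At ω = 250 rad/s:
zero (1 + j250·0.001) = 1 + j0.25 → |·| ≈ 1.0308, ∠ ≈ 14.04°
pole (1 + j250·0.05) = 1 + j12.5 → |·| ≈ 12.54, ∠ ≈ 85.43°
pole (1 + j250·0.0125) = 1 + j3.125 → |·| ≈ 3.2811, ∠ ≈ 72.26°
pole (1 + j250·0.004) = 1 + j1 → |·| ≈ 1.4142, ∠ ≈ 45.00°
|T| = 0.125 · 1.0308 / (12.54 · 3.2811 · 1.4142) ≈ 0.0022144

0.00221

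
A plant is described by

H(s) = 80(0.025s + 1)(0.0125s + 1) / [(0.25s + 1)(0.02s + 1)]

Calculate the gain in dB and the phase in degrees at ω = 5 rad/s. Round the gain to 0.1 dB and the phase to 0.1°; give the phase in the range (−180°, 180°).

34.0 dB, -46.3°

At ω = 5 rad/s:
zero (1 + j5·0.025) = 1 + j0.125 → |·| ≈ 1.0078, ∠ ≈ 7.13°
zero (1 + j5·0.0125) = 1 + j0.0625 → |·| ≈ 1.002, ∠ ≈ 3.58°
pole (1 + j5·0.25) = 1 + j1.25 → |·| ≈ 1.6008, ∠ ≈ 51.34°
pole (1 + j5·0.02) = 1 + j0.1 → |·| ≈ 1.005, ∠ ≈ 5.71°
|H| = 80 · 1.0078 · 1.002 / (1.6008 · 1.005) ≈ 50.214
Gain = 20 log₁₀(50.214) ≈ 34.02 dB
∠H = (7.13° + 3.58°) − (51.34° + 5.71°) = -46.34°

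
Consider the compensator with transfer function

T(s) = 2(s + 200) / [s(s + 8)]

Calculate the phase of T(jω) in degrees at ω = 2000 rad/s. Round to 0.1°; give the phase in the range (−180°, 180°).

At s = jω = j2000:
zero (s+200): 200 + j2000 → |·| = √(200²+2000²) = √4040000 ≈ 2010, ∠ = arctan(2000/200) ≈ 84.29°
pole (s+8): 8 + j2000 → |·| = √(8²+2000²) = √4000064 ≈ 2000, ∠ = arctan(2000/8) ≈ 89.77°
pole at origin: |s| = 2000, ∠ = 90.00° (in denominator)
∠T = 84.29° − 179.77° = -95.48°

-95.5°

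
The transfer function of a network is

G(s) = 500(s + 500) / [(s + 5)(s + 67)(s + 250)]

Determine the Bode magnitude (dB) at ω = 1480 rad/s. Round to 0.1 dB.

-72.5 dB

At s = jω = j1480:
zero (s+500): 500 + j1480 → |·| = √(500²+1480²) = √2440400 ≈ 1562.2, ∠ = arctan(1480/500) ≈ 71.33°
pole (s+5): 5 + j1480 → |·| = √(5²+1480²) = √2190425 ≈ 1480, ∠ = arctan(1480/5) ≈ 89.81°
pole (s+67): 67 + j1480 → |·| = √(67²+1480²) = √2194889 ≈ 1481.5, ∠ = arctan(1480/67) ≈ 87.41°
pole (s+250): 250 + j1480 → |·| = √(250²+1480²) = √2252900 ≈ 1501, ∠ = arctan(1480/250) ≈ 80.41°
|G| = 500 · 1562.2 / 3.2911e+09 ≈ 0.00023734
Gain = 20 log₁₀(0.00023734) ≈ -72.49 dB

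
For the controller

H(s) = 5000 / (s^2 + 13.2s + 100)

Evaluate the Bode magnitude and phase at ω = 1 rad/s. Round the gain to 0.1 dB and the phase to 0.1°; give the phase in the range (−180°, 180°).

34.0 dB, -7.6°

At s = jω = j1:
quadratic: (j1)² + 13.2·j1 + 100 = 99 + j13.2 → |·| ≈ 99.876, ∠ ≈ 7.59°
|H| = 5000 / 99.876 ≈ 50.062
Gain = 20 log₁₀(50.062) ≈ 33.99 dB
∠H = 0.00° − 7.59° = -7.59°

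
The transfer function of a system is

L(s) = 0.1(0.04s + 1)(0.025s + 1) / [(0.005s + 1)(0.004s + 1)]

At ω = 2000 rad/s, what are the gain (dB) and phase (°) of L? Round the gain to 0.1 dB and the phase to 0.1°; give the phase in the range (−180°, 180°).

13.9 dB, 11.0°

At ω = 2000 rad/s:
zero (1 + j2000·0.04) = 1 + j80 → |·| ≈ 80.006, ∠ ≈ 89.28°
zero (1 + j2000·0.025) = 1 + j50 → |·| ≈ 50.01, ∠ ≈ 88.85°
pole (1 + j2000·0.005) = 1 + j10 → |·| ≈ 10.05, ∠ ≈ 84.29°
pole (1 + j2000·0.004) = 1 + j8 → |·| ≈ 8.0623, ∠ ≈ 82.87°
|L| = 0.1 · 80.006 · 50.01 / (10.05 · 8.0623) ≈ 4.938
Gain = 20 log₁₀(4.938) ≈ 13.87 dB
∠L = (89.28° + 88.85°) − (84.29° + 82.87°) = 10.97°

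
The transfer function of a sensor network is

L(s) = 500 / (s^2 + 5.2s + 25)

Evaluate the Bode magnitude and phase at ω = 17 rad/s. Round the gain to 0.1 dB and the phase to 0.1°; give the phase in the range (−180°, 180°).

5.1 dB, -161.5°

At s = jω = j17:
quadratic: (j17)² + 5.2·j17 + 25 = -264 + j88.4 → |·| ≈ 278.41, ∠ ≈ 161.49°
|L| = 500 / 278.41 ≈ 1.7959
Gain = 20 log₁₀(1.7959) ≈ 5.09 dB
∠L = 0.00° − 161.49° = -161.49°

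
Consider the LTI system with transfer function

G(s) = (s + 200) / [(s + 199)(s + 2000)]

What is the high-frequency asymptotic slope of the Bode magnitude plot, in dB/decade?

Each pole contributes −20 dB/decade at high frequency; each zero contributes +20 dB/decade.
Net: 1 zero(s) − 2 pole(s) → -20 dB/decade.

-20 dB/decade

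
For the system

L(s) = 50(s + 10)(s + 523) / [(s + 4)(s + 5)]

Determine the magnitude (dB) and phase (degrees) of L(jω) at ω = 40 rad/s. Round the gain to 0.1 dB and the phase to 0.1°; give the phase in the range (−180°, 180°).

56.5 dB, -86.8°

At s = jω = j40:
zero (s+10): 10 + j40 → |·| = √(10²+40²) = √1700 ≈ 41.231, ∠ = arctan(40/10) ≈ 75.96°
zero (s+523): 523 + j40 → |·| = √(523²+40²) = √275129 ≈ 524.53, ∠ = arctan(40/523) ≈ 4.37°
pole (s+4): 4 + j40 → |·| = √(4²+40²) = √1616 ≈ 40.2, ∠ = arctan(40/4) ≈ 84.29°
pole (s+5): 5 + j40 → |·| = √(5²+40²) = √1625 ≈ 40.311, ∠ = arctan(40/5) ≈ 82.87°
|L| = 50 · 21627 / 1620.5 ≈ 667.29
Gain = 20 log₁₀(667.29) ≈ 56.49 dB
∠L = 80.33° − 167.16° = -86.83°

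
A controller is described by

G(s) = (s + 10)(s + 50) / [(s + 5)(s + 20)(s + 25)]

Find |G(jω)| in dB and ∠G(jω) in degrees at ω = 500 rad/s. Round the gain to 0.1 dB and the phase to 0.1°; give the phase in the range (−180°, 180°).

-54.0 dB, -91.1°

At s = jω = j500:
zero (s+10): 10 + j500 → |·| = √(10²+500²) = √250100 ≈ 500.1, ∠ = arctan(500/10) ≈ 88.85°
zero (s+50): 50 + j500 → |·| = √(50²+500²) = √252500 ≈ 502.49, ∠ = arctan(500/50) ≈ 84.29°
pole (s+5): 5 + j500 → |·| = √(5²+500²) = √250025 ≈ 500.02, ∠ = arctan(500/5) ≈ 89.43°
pole (s+20): 20 + j500 → |·| = √(20²+500²) = √250400 ≈ 500.4, ∠ = arctan(500/20) ≈ 87.71°
pole (s+25): 25 + j500 → |·| = √(25²+500²) = √250625 ≈ 500.62, ∠ = arctan(500/25) ≈ 87.14°
|G| = 1 · 2.513e+05 / 1.2526e+08 ≈ 0.0020062
Gain = 20 log₁₀(0.0020062) ≈ -53.95 dB
∠G = 173.14° − 264.28° = -91.14°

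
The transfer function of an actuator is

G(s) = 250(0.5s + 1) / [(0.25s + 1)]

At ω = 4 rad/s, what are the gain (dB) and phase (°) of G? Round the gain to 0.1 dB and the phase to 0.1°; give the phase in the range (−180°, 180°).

51.9 dB, 18.4°

At ω = 4 rad/s:
zero (1 + j4·0.5) = 1 + j2 → |·| ≈ 2.2361, ∠ ≈ 63.43°
pole (1 + j4·0.25) = 1 + j1 → |·| ≈ 1.4142, ∠ ≈ 45.00°
|G| = 250 · 2.2361 / (1.4142) ≈ 395.29
Gain = 20 log₁₀(395.29) ≈ 51.94 dB
∠G = (63.43°) − (45.00°) = 18.43°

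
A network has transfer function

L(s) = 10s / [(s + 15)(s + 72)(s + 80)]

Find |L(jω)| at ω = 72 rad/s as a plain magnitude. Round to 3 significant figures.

At s = jω = j72:
zero at origin: s = j72 → |·| = 72, ∠ = 90.00°
pole (s+15): 15 + j72 → |·| = √(15²+72²) = √5409 ≈ 73.546, ∠ = arctan(72/15) ≈ 78.23°
pole (s+72): 72 + j72 → |·| = √(72²+72²) = √10368 ≈ 101.82, ∠ = arctan(72/72) ≈ 45.00°
pole (s+80): 80 + j72 → |·| = √(80²+72²) = √11584 ≈ 107.63, ∠ = arctan(72/80) ≈ 41.99°
|L| = 10 · 72 / 8.0598e+05 ≈ 0.00089332

0.000893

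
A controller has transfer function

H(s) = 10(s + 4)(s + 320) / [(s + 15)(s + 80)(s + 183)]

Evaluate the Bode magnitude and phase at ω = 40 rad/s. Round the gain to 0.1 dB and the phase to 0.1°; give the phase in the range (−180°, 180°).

-14.8 dB, -16.9°

At s = jω = j40:
zero (s+4): 4 + j40 → |·| = √(4²+40²) = √1616 ≈ 40.2, ∠ = arctan(40/4) ≈ 84.29°
zero (s+320): 320 + j40 → |·| = √(320²+40²) = √104000 ≈ 322.49, ∠ = arctan(40/320) ≈ 7.13°
pole (s+15): 15 + j40 → |·| = √(15²+40²) = √1825 ≈ 42.72, ∠ = arctan(40/15) ≈ 69.44°
pole (s+80): 80 + j40 → |·| = √(80²+40²) = √8000 ≈ 89.443, ∠ = arctan(40/80) ≈ 26.57°
pole (s+183): 183 + j40 → |·| = √(183²+40²) = √35089 ≈ 187.32, ∠ = arctan(40/183) ≈ 12.33°
|H| = 10 · 12964 / 7.1575e+05 ≈ 0.18112
Gain = 20 log₁₀(0.18112) ≈ -14.84 dB
∠H = 91.42° − 108.34° = -16.92°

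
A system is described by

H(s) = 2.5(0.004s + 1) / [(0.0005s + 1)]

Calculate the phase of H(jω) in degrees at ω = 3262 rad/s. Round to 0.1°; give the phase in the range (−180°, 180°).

27.1°

At ω = 3262 rad/s:
zero (1 + j3262·0.004) = 1 + j13.048 → |·| ≈ 13.086, ∠ ≈ 85.62°
pole (1 + j3262·0.0005) = 1 + j1.631 → |·| ≈ 1.9132, ∠ ≈ 58.49°
∠H = (85.62°) − (58.49°) = 27.13°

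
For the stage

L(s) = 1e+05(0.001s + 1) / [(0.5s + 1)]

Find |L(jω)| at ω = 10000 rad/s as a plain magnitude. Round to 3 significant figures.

At ω = 10000 rad/s:
zero (1 + j10000·0.001) = 1 + j10 → |·| ≈ 10.05, ∠ ≈ 84.29°
pole (1 + j10000·0.5) = 1 + j5000 → |·| ≈ 5000, ∠ ≈ 89.99°
|L| = 1e+05 · 10.05 / (5000) ≈ 201

201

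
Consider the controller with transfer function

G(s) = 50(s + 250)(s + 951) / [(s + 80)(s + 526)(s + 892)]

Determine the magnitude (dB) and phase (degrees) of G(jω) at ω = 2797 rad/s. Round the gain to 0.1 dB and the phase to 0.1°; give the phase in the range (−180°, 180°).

-35.0 dB, -83.9°

At s = jω = j2797:
zero (s+250): 250 + j2797 → |·| = √(250²+2797²) = √7885709 ≈ 2808.2, ∠ = arctan(2797/250) ≈ 84.89°
zero (s+951): 951 + j2797 → |·| = √(951²+2797²) = √8727610 ≈ 2954.3, ∠ = arctan(2797/951) ≈ 71.22°
pole (s+80): 80 + j2797 → |·| = √(80²+2797²) = √7829609 ≈ 2798.1, ∠ = arctan(2797/80) ≈ 88.36°
pole (s+526): 526 + j2797 → |·| = √(526²+2797²) = √8099885 ≈ 2846, ∠ = arctan(2797/526) ≈ 79.35°
pole (s+892): 892 + j2797 → |·| = √(892²+2797²) = √8618873 ≈ 2935.8, ∠ = arctan(2797/892) ≈ 72.31°
|G| = 50 · 8.2963e+06 / 2.3379e+10 ≈ 0.017743
Gain = 20 log₁₀(0.017743) ≈ -35.02 dB
∠G = 156.11° − 240.02° = -83.91°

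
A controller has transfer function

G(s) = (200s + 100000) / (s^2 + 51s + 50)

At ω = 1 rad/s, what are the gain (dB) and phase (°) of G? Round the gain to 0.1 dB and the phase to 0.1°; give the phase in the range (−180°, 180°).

Substitute s = j1:
Numerator: 200(j1) + 100000 = 100000 + j200
Denominator: (j1)^2 + 51(j1) + 50 = 49 + j51
|N| = √(100000² + 200²) ≈ 1e+05, ∠N ≈ 0.11°
|D| = √(49² + 51²) ≈ 70.725, ∠D ≈ 46.15°
|G| = 1e+05 / 70.725 ≈ 1413.9
Gain = 20 log₁₀(1413.9) ≈ 63.01 dB
∠G = 0.11° − 46.15° = -46.04°

63.0 dB, -46.0°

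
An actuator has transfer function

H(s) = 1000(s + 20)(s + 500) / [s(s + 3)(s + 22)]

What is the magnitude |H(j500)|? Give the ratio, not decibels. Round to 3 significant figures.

2.83

At s = jω = j500:
zero (s+20): 20 + j500 → |·| = √(20²+500²) = √250400 ≈ 500.4, ∠ = arctan(500/20) ≈ 87.71°
zero (s+500): 500 + j500 → |·| = √(500²+500²) = √500000 ≈ 707.11, ∠ = arctan(500/500) ≈ 45.00°
pole (s+3): 3 + j500 → |·| = √(3²+500²) = √250009 ≈ 500.01, ∠ = arctan(500/3) ≈ 89.66°
pole (s+22): 22 + j500 → |·| = √(22²+500²) = √250484 ≈ 500.48, ∠ = arctan(500/22) ≈ 87.48°
pole at origin: |s| = 500, ∠ = 90.00° (in denominator)
|H| = 1000 · 3.5384e+05 / 1.2512e+08 ≈ 2.828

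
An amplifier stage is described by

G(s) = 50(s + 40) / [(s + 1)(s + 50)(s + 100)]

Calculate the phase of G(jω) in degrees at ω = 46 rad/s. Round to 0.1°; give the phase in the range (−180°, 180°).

-107.1°

At s = jω = j46:
zero (s+40): 40 + j46 → |·| = √(40²+46²) = √3716 ≈ 60.959, ∠ = arctan(46/40) ≈ 48.99°
pole (s+1): 1 + j46 → |·| = √(1²+46²) = √2117 ≈ 46.011, ∠ = arctan(46/1) ≈ 88.75°
pole (s+50): 50 + j46 → |·| = √(50²+46²) = √4616 ≈ 67.941, ∠ = arctan(46/50) ≈ 42.61°
pole (s+100): 100 + j46 → |·| = √(100²+46²) = √12116 ≈ 110.07, ∠ = arctan(46/100) ≈ 24.70°
∠G = 48.99° − 156.06° = -107.07°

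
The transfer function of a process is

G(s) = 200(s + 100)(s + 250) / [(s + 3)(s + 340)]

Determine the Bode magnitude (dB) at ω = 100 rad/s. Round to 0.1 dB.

46.6 dB

At s = jω = j100:
zero (s+100): 100 + j100 → |·| = √(100²+100²) = √20000 ≈ 141.42, ∠ = arctan(100/100) ≈ 45.00°
zero (s+250): 250 + j100 → |·| = √(250²+100²) = √72500 ≈ 269.26, ∠ = arctan(100/250) ≈ 21.80°
pole (s+3): 3 + j100 → |·| = √(3²+100²) = √10009 ≈ 100.04, ∠ = arctan(100/3) ≈ 88.28°
pole (s+340): 340 + j100 → |·| = √(340²+100²) = √125600 ≈ 354.4, ∠ = arctan(100/340) ≈ 16.39°
|G| = 200 · 38079 / 35454 ≈ 214.81
Gain = 20 log₁₀(214.81) ≈ 46.64 dB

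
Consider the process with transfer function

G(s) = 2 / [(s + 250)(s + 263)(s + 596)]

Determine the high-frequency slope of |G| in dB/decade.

-60 dB/decade

Each pole contributes −20 dB/decade at high frequency; each zero contributes +20 dB/decade.
Net: 0 zero(s) − 3 pole(s) → -60 dB/decade.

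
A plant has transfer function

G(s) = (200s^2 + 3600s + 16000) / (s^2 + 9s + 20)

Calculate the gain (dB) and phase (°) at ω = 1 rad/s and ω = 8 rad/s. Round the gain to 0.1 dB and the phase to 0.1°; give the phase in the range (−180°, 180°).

ω = 1: 57.7 dB, -12.5°; ω = 8: 50.7 dB, -37.8°

Substitute s = j1:
Numerator: 200(j1)^2 + 3600(j1) + 16000 = 15800 + j3600
Denominator: (j1)^2 + 9(j1) + 20 = 19 + j9
|N| = √(15800² + 3600²) ≈ 16205, ∠N ≈ 12.84°
|D| = √(19² + 9²) ≈ 21.024, ∠D ≈ 25.35°
|G| = 16205 / 21.024 ≈ 770.79
Gain = 20 log₁₀(770.79) ≈ 57.74 dB
∠G = 12.84° − 25.35° = -12.51°

Substitute s = j8:
Numerator: 200(j8)^2 + 3600(j8) + 16000 = 3200 + j28800
Denominator: (j8)^2 + 9(j8) + 20 = -44 + j72
|N| = √(3200² + 28800²) ≈ 28977, ∠N ≈ 83.66°
|D| = √(44² + 72²) ≈ 84.38, ∠D ≈ 121.43°
|G| = 28977 / 84.38 ≈ 343.41
Gain = 20 log₁₀(343.41) ≈ 50.72 dB
∠G = 83.66° − 121.43° = -37.77°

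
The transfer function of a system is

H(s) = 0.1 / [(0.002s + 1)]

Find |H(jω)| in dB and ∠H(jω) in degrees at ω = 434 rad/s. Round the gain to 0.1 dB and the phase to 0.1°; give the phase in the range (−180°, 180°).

At ω = 434 rad/s:
pole (1 + j434·0.002) = 1 + j0.868 → |·| ≈ 1.3242, ∠ ≈ 40.96°
|H| = 0.1 · 1 / (1.3242) ≈ 0.075517
Gain = 20 log₁₀(0.075517) ≈ -22.44 dB
∠H = (0°) − (40.96°) = -40.96°

-22.4 dB, -41.0°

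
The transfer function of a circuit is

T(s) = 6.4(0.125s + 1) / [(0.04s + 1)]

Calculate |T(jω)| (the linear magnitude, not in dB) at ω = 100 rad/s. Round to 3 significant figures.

At ω = 100 rad/s:
zero (1 + j100·0.125) = 1 + j12.5 → |·| ≈ 12.54, ∠ ≈ 85.43°
pole (1 + j100·0.04) = 1 + j4 → |·| ≈ 4.1231, ∠ ≈ 75.96°
|T| = 6.4 · 12.54 / (4.1231) ≈ 19.465

19.5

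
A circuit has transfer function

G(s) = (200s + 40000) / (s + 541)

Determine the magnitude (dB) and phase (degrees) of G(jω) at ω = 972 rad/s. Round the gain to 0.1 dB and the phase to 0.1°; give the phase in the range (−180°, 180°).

Substitute s = j972:
Numerator: 200(j972) + 40000 = 40000 + j194400
Denominator: (j972) + 541 = 541 + j972
|N| = √(40000² + 194400²) ≈ 1.9847e+05, ∠N ≈ 78.37°
|D| = √(541² + 972²) ≈ 1112.4, ∠D ≈ 60.90°
|G| = 1.9847e+05 / 1112.4 ≈ 178.42
Gain = 20 log₁₀(178.42) ≈ 45.03 dB
∠G = 78.37° − 60.90° = 17.47°

45.0 dB, 17.5°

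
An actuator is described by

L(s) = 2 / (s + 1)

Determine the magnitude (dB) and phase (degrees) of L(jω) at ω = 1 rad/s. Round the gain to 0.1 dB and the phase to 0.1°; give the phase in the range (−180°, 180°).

3.0 dB, -45.0°

Substitute s = j1:
Numerator: 2 = 2 + j0
Denominator: (j1) + 1 = 1 + j1
|N| = √(2² + 0²) ≈ 2, ∠N ≈ 0.00°
|D| = √(1² + 1²) ≈ 1.4142, ∠D ≈ 45.00°
|L| = 2 / 1.4142 ≈ 1.4142
Gain = 20 log₁₀(1.4142) ≈ 3.01 dB
∠L = 0.00° − 45.00° = -45.00°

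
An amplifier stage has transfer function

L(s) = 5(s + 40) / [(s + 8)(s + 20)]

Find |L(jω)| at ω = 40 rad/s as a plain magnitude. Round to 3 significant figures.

At s = jω = j40:
zero (s+40): 40 + j40 → |·| = √(40²+40²) = √3200 ≈ 56.569, ∠ = arctan(40/40) ≈ 45.00°
pole (s+8): 8 + j40 → |·| = √(8²+40²) = √1664 ≈ 40.792, ∠ = arctan(40/8) ≈ 78.69°
pole (s+20): 20 + j40 → |·| = √(20²+40²) = √2000 ≈ 44.721, ∠ = arctan(40/20) ≈ 63.43°
|L| = 5 · 56.569 / 1824.3 ≈ 0.15504

0.155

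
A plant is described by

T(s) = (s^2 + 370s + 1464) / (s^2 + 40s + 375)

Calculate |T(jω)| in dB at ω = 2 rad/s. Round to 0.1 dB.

Substitute s = j2:
Numerator: (j2)^2 + 370(j2) + 1464 = 1460 + j740
Denominator: (j2)^2 + 40(j2) + 375 = 371 + j80
|N| = √(1460² + 740²) ≈ 1636.8, ∠N ≈ 26.88°
|D| = √(371² + 80²) ≈ 379.53, ∠D ≈ 12.17°
|T| = 1636.8 / 379.53 ≈ 4.3127
Gain = 20 log₁₀(4.3127) ≈ 12.69 dB

12.7 dB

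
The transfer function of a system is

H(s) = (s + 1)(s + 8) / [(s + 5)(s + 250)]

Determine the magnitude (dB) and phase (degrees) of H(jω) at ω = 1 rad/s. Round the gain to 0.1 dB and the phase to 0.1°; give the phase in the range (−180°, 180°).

-41.0 dB, 40.6°

At s = jω = j1:
zero (s+1): 1 + j1 → |·| = √(1²+1²) = √2 ≈ 1.4142, ∠ = arctan(1/1) ≈ 45.00°
zero (s+8): 8 + j1 → |·| = √(8²+1²) = √65 ≈ 8.0623, ∠ = arctan(1/8) ≈ 7.13°
pole (s+5): 5 + j1 → |·| = √(5²+1²) = √26 ≈ 5.099, ∠ = arctan(1/5) ≈ 11.31°
pole (s+250): 250 + j1 → |·| = √(250²+1²) = √62501 ≈ 250, ∠ = arctan(1/250) ≈ 0.23°
|H| = 1 · 11.402 / 1274.8 ≈ 0.0089441
Gain = 20 log₁₀(0.0089441) ≈ -40.97 dB
∠H = 52.13° − 11.54° = 40.59°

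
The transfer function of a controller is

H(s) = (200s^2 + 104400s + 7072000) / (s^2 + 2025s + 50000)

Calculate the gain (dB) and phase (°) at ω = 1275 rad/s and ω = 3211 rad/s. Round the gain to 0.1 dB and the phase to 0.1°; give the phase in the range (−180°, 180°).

Substitute s = j1275:
Numerator: 200(j1275)^2 + 104400(j1275) + 7072000 = -318053000 + j133110000
Denominator: (j1275)^2 + 2025(j1275) + 50000 = -1575625 + j2581875
|N| = √(318053000² + 133110000²) ≈ 3.4478e+08, ∠N ≈ 157.29°
|D| = √(1575625² + 2581875²) ≈ 3.0247e+06, ∠D ≈ 121.39°
|H| = 3.4478e+08 / 3.0247e+06 ≈ 113.99
Gain = 20 log₁₀(113.99) ≈ 41.14 dB
∠H = 157.29° − 121.39° = 35.90°

Substitute s = j3211:
Numerator: 200(j3211)^2 + 104400(j3211) + 7072000 = -2055032200 + j335228400
Denominator: (j3211)^2 + 2025(j3211) + 50000 = -10260521 + j6502275
|N| = √(2055032200² + 335228400²) ≈ 2.0822e+09, ∠N ≈ 170.74°
|D| = √(10260521² + 6502275²) ≈ 1.2147e+07, ∠D ≈ 147.64°
|H| = 2.0822e+09 / 1.2147e+07 ≈ 171.42
Gain = 20 log₁₀(171.42) ≈ 44.68 dB
∠H = 170.74° − 147.64° = 23.10°

ω = 1275: 41.1 dB, 35.9°; ω = 3211: 44.7 dB, 23.1°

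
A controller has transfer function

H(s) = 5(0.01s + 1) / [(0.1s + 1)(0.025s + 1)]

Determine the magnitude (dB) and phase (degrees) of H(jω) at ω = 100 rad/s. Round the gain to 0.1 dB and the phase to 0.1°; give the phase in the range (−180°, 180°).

-11.7 dB, -107.5°

At ω = 100 rad/s:
zero (1 + j100·0.01) = 1 + j1 → |·| ≈ 1.4142, ∠ ≈ 45.00°
pole (1 + j100·0.1) = 1 + j10 → |·| ≈ 10.05, ∠ ≈ 84.29°
pole (1 + j100·0.025) = 1 + j2.5 → |·| ≈ 2.6926, ∠ ≈ 68.20°
|H| = 5 · 1.4142 / (10.05 · 2.6926) ≈ 0.2613
Gain = 20 log₁₀(0.2613) ≈ -11.66 dB
∠H = (45.00°) − (84.29° + 68.20°) = -107.49°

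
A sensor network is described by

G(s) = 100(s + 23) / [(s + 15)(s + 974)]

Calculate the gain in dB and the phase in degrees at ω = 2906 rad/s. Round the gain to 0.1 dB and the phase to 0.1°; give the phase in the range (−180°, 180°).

-29.7 dB, -71.6°

At s = jω = j2906:
zero (s+23): 23 + j2906 → |·| = √(23²+2906²) = √8445365 ≈ 2906.1, ∠ = arctan(2906/23) ≈ 89.55°
pole (s+15): 15 + j2906 → |·| = √(15²+2906²) = √8445061 ≈ 2906, ∠ = arctan(2906/15) ≈ 89.70°
pole (s+974): 974 + j2906 → |·| = √(974²+2906²) = √9393512 ≈ 3064.9, ∠ = arctan(2906/974) ≈ 71.47°
|G| = 100 · 2906.1 / 8.9066e+06 ≈ 0.032629
Gain = 20 log₁₀(0.032629) ≈ -29.73 dB
∠G = 89.55° − 161.17° = -71.62°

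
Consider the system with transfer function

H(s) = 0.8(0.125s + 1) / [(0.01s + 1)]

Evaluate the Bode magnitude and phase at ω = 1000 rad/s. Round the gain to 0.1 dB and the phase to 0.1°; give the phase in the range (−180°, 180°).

20.0 dB, 5.3°

At ω = 1000 rad/s:
zero (1 + j1000·0.125) = 1 + j125 → |·| ≈ 125, ∠ ≈ 89.54°
pole (1 + j1000·0.01) = 1 + j10 → |·| ≈ 10.05, ∠ ≈ 84.29°
|H| = 0.8 · 125 / (10.05) ≈ 9.9502
Gain = 20 log₁₀(9.9502) ≈ 19.96 dB
∠H = (89.54°) − (84.29°) = 5.25°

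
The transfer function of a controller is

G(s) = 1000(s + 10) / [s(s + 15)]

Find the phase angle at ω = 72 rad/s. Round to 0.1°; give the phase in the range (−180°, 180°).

At s = jω = j72:
zero (s+10): 10 + j72 → |·| = √(10²+72²) = √5284 ≈ 72.691, ∠ = arctan(72/10) ≈ 82.09°
pole (s+15): 15 + j72 → |·| = √(15²+72²) = √5409 ≈ 73.546, ∠ = arctan(72/15) ≈ 78.23°
pole at origin: |s| = 72, ∠ = 90.00° (in denominator)
∠G = 82.09° − 168.23° = -86.14°

-86.1°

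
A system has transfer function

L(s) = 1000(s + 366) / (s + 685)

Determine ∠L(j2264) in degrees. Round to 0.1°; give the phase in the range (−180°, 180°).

At s = jω = j2264:
zero (s+366): 366 + j2264 → |·| = √(366²+2264²) = √5259652 ≈ 2293.4, ∠ = arctan(2264/366) ≈ 80.82°
pole (s+685): 685 + j2264 → |·| = √(685²+2264²) = √5594921 ≈ 2365.4, ∠ = arctan(2264/685) ≈ 73.17°
∠L = 80.82° − 73.17° = 7.65°

7.7°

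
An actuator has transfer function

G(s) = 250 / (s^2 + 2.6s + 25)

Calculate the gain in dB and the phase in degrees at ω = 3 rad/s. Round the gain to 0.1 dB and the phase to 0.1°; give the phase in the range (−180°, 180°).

At s = jω = j3:
quadratic: (j3)² + 2.6·j3 + 25 = 16 + j7.8 → |·| ≈ 17.8, ∠ ≈ 25.99°
|G| = 250 / 17.8 ≈ 14.045
Gain = 20 log₁₀(14.045) ≈ 22.95 dB
∠G = 0.00° − 25.99° = -25.99°

23.0 dB, -26.0°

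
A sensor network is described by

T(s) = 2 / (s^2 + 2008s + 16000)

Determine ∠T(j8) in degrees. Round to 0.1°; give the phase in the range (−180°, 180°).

Substitute s = j8:
Numerator: 2 = 2 + j0
Denominator: (j8)^2 + 2008(j8) + 16000 = 15936 + j16064
|N| = √(2² + 0²) ≈ 2, ∠N ≈ 0.00°
|D| = √(15936² + 16064²) ≈ 22628, ∠D ≈ 45.23°
∠T = 0.00° − 45.23° = -45.23°

-45.2°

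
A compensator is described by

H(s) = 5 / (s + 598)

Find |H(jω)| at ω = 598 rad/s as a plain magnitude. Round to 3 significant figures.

At s = jω = j598:
pole (s+598): 598 + j598 → |·| = √(598²+598²) = √715208 ≈ 845.7, ∠ = arctan(598/598) ≈ 45.00°
|H| = 5 / 845.7 ≈ 0.0059123

0.00591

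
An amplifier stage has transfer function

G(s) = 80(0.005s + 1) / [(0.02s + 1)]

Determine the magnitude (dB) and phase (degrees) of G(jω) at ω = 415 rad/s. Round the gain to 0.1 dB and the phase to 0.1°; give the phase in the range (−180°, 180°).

26.9 dB, -18.9°

At ω = 415 rad/s:
zero (1 + j415·0.005) = 1 + j2.075 → |·| ≈ 2.3034, ∠ ≈ 64.27°
pole (1 + j415·0.02) = 1 + j8.3 → |·| ≈ 8.36, ∠ ≈ 83.13°
|G| = 80 · 2.3034 / (8.36) ≈ 22.042
Gain = 20 log₁₀(22.042) ≈ 26.87 dB
∠G = (64.27°) − (83.13°) = -18.86°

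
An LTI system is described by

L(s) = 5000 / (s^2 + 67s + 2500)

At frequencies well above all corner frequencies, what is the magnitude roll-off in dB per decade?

-40 dB/decade

Each pole contributes −20 dB/decade at high frequency; each zero contributes +20 dB/decade.
Net: 0 zero(s) − 2 pole(s) → -40 dB/decade.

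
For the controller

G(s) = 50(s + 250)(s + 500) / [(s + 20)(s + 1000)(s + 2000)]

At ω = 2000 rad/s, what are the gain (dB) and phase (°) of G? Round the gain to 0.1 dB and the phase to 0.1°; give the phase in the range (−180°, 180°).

-35.7 dB, -39.0°

At s = jω = j2000:
zero (s+250): 250 + j2000 → |·| = √(250²+2000²) = √4062500 ≈ 2015.6, ∠ = arctan(2000/250) ≈ 82.87°
zero (s+500): 500 + j2000 → |·| = √(500²+2000²) = √4250000 ≈ 2061.6, ∠ = arctan(2000/500) ≈ 75.96°
pole (s+20): 20 + j2000 → |·| = √(20²+2000²) = √4000400 ≈ 2000.1, ∠ = arctan(2000/20) ≈ 89.43°
pole (s+1000): 1000 + j2000 → |·| = √(1000²+2000²) = √5000000 ≈ 2236.1, ∠ = arctan(2000/1000) ≈ 63.43°
pole (s+2000): 2000 + j2000 → |·| = √(2000²+2000²) = √8000000 ≈ 2828.4, ∠ = arctan(2000/2000) ≈ 45.00°
|G| = 50 · 4.1554e+06 / 1.265e+10 ≈ 0.016425
Gain = 20 log₁₀(0.016425) ≈ -35.69 dB
∠G = 158.83° − 197.86° = -39.03°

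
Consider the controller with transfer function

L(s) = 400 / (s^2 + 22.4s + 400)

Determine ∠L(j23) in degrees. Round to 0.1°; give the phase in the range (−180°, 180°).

At s = jω = j23:
quadratic: (j23)² + 22.4·j23 + 400 = -129 + j515.2 → |·| ≈ 531.1, ∠ ≈ 104.06°
∠L = 0.00° − 104.06° = -104.06°

-104.1°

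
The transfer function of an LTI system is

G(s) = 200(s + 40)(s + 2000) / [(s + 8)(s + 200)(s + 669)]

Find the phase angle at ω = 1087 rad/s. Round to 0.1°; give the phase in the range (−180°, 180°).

-111.1°

At s = jω = j1087:
zero (s+40): 40 + j1087 → |·| = √(40²+1087²) = √1183169 ≈ 1087.7, ∠ = arctan(1087/40) ≈ 87.89°
zero (s+2000): 2000 + j1087 → |·| = √(2000²+1087²) = √5181569 ≈ 2276.3, ∠ = arctan(1087/2000) ≈ 28.52°
pole (s+8): 8 + j1087 → |·| = √(8²+1087²) = √1181633 ≈ 1087, ∠ = arctan(1087/8) ≈ 89.58°
pole (s+200): 200 + j1087 → |·| = √(200²+1087²) = √1221569 ≈ 1105.2, ∠ = arctan(1087/200) ≈ 79.57°
pole (s+669): 669 + j1087 → |·| = √(669²+1087²) = √1629130 ≈ 1276.4, ∠ = arctan(1087/669) ≈ 58.39°
∠G = 116.41° − 227.54° = -111.13°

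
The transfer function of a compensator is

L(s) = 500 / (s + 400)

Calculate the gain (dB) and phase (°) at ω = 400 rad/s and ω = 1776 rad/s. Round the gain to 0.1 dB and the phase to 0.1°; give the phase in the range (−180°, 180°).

ω = 400: -1.1 dB, -45.0°; ω = 1776: -11.2 dB, -77.3°

Substitute s = j400:
Numerator: 500 = 500 + j0
Denominator: (j400) + 400 = 400 + j400
|N| = √(500² + 0²) ≈ 500, ∠N ≈ 0.00°
|D| = √(400² + 400²) ≈ 565.69, ∠D ≈ 45.00°
|L| = 500 / 565.69 ≈ 0.88388
Gain = 20 log₁₀(0.88388) ≈ -1.07 dB
∠L = 0.00° − 45.00° = -45.00°

Substitute s = j1776:
Numerator: 500 = 500 + j0
Denominator: (j1776) + 400 = 400 + j1776
|N| = √(500² + 0²) ≈ 500, ∠N ≈ 0.00°
|D| = √(400² + 1776²) ≈ 1820.5, ∠D ≈ 77.31°
|L| = 500 / 1820.5 ≈ 0.27465
Gain = 20 log₁₀(0.27465) ≈ -11.22 dB
∠L = 0.00° − 77.31° = -77.31°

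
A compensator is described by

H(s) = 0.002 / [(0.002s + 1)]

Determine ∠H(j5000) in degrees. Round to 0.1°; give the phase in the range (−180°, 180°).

At ω = 5000 rad/s:
pole (1 + j5000·0.002) = 1 + j10 → |·| ≈ 10.05, ∠ ≈ 84.29°
∠H = (0°) − (84.29°) = -84.29°

-84.3°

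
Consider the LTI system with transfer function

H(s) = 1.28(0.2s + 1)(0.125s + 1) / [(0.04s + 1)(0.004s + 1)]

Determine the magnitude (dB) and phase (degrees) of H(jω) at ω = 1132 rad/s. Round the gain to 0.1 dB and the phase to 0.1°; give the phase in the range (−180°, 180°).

At ω = 1132 rad/s:
zero (1 + j1132·0.2) = 1 + j226.4 → |·| ≈ 226.4, ∠ ≈ 89.75°
zero (1 + j1132·0.125) = 1 + j141.5 → |·| ≈ 141.5, ∠ ≈ 89.60°
pole (1 + j1132·0.04) = 1 + j45.28 → |·| ≈ 45.291, ∠ ≈ 88.73°
pole (1 + j1132·0.004) = 1 + j4.528 → |·| ≈ 4.6371, ∠ ≈ 77.55°
|H| = 1.28 · 226.4 · 141.5 / (45.291 · 4.6371) ≈ 195.25
Gain = 20 log₁₀(195.25) ≈ 45.81 dB
∠H = (89.75° + 89.60°) − (88.73° + 77.55°) = 13.07°

45.8 dB, 13.1°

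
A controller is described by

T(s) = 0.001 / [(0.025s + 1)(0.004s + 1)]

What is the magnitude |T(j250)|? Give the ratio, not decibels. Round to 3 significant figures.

At ω = 250 rad/s:
pole (1 + j250·0.025) = 1 + j6.25 → |·| ≈ 6.3295, ∠ ≈ 80.91°
pole (1 + j250·0.004) = 1 + j1 → |·| ≈ 1.4142, ∠ ≈ 45.00°
|T| = 0.001 · 1 / (6.3295 · 1.4142) ≈ 0.00011172

0.000112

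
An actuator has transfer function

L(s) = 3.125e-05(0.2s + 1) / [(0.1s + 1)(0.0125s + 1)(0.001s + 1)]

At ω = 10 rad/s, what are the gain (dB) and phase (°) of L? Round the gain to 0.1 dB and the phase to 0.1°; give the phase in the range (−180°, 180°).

-86.2 dB, 10.7°

At ω = 10 rad/s:
zero (1 + j10·0.2) = 1 + j2 → |·| ≈ 2.2361, ∠ ≈ 63.43°
pole (1 + j10·0.1) = 1 + j1 → |·| ≈ 1.4142, ∠ ≈ 45.00°
pole (1 + j10·0.0125) = 1 + j0.125 → |·| ≈ 1.0078, ∠ ≈ 7.13°
pole (1 + j10·0.001) = 1 + j0.01 → |·| ≈ 1, ∠ ≈ 0.57°
|L| = 3.125e-05 · 2.2361 / (1.4142 · 1.0078 · 1) ≈ 4.9029e-05
Gain = 20 log₁₀(4.9029e-05) ≈ -86.19 dB
∠L = (63.43°) − (45.00° + 7.13° + 0.57°) = 10.73°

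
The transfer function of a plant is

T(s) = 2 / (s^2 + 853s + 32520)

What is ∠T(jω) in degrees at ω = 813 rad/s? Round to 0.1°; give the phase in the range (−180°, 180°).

Substitute s = j813:
Numerator: 2 = 2 + j0
Denominator: (j813)^2 + 853(j813) + 32520 = -628449 + j693489
|N| = √(2² + 0²) ≈ 2, ∠N ≈ 0.00°
|D| = √(628449² + 693489²) ≈ 9.3588e+05, ∠D ≈ 132.18°
∠T = 0.00° − 132.18° = -132.18°

-132.2°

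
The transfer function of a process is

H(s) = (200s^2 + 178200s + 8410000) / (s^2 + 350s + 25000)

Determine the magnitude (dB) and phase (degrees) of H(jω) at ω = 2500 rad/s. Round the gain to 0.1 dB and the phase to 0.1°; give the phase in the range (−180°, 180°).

46.4 dB, -11.7°

Substitute s = j2500:
Numerator: 200(j2500)^2 + 178200(j2500) + 8410000 = -1241590000 + j445500000
Denominator: (j2500)^2 + 350(j2500) + 25000 = -6225000 + j875000
|N| = √(1241590000² + 445500000²) ≈ 1.3191e+09, ∠N ≈ 160.26°
|D| = √(6225000² + 875000²) ≈ 6.2862e+06, ∠D ≈ 172.00°
|H| = 1.3191e+09 / 6.2862e+06 ≈ 209.84
Gain = 20 log₁₀(209.84) ≈ 46.44 dB
∠H = 160.26° − 172.00° = -11.74°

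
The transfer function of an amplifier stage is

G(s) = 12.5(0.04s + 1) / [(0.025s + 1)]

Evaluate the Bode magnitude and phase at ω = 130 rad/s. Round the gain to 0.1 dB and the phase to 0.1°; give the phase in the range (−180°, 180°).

25.8 dB, 6.2°

At ω = 130 rad/s:
zero (1 + j130·0.04) = 1 + j5.2 → |·| ≈ 5.2953, ∠ ≈ 79.11°
pole (1 + j130·0.025) = 1 + j3.25 → |·| ≈ 3.4004, ∠ ≈ 72.90°
|G| = 12.5 · 5.2953 / (3.4004) ≈ 19.466
Gain = 20 log₁₀(19.466) ≈ 25.79 dB
∠G = (79.11°) − (72.90°) = 6.21°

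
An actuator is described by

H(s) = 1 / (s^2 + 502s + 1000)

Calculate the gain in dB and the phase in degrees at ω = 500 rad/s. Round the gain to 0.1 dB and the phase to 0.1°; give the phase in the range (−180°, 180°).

Substitute s = j500:
Numerator: 1 = 1 + j0
Denominator: (j500)^2 + 502(j500) + 1000 = -249000 + j251000
|N| = √(1² + 0²) ≈ 1, ∠N ≈ 0.00°
|D| = √(249000² + 251000²) ≈ 3.5356e+05, ∠D ≈ 134.77°
|H| = 1 / 3.5356e+05 ≈ 2.8284e-06
Gain = 20 log₁₀(2.8284e-06) ≈ -110.97 dB
∠H = 0.00° − 134.77° = -134.77°

-111.0 dB, -134.8°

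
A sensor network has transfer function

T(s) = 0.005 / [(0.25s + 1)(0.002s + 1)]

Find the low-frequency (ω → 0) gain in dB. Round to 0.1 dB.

T(0) = 0.005 · 1 / 1 = 0.005
20 log₁₀(0.005) ≈ -46.02 dB

-46.0 dB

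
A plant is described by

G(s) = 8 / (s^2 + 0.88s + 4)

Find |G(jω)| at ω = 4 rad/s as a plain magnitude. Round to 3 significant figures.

0.640

At s = jω = j4:
quadratic: (j4)² + 0.88·j4 + 4 = -12 + j3.52 → |·| ≈ 12.506, ∠ ≈ 163.65°
|G| = 8 / 12.506 ≈ 0.63969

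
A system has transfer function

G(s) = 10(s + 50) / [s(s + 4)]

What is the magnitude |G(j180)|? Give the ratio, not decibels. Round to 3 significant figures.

At s = jω = j180:
zero (s+50): 50 + j180 → |·| = √(50²+180²) = √34900 ≈ 186.82, ∠ = arctan(180/50) ≈ 74.48°
pole (s+4): 4 + j180 → |·| = √(4²+180²) = √32416 ≈ 180.04, ∠ = arctan(180/4) ≈ 88.73°
pole at origin: |s| = 180, ∠ = 90.00° (in denominator)
|G| = 10 · 186.82 / 32407 ≈ 0.057648

0.0576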